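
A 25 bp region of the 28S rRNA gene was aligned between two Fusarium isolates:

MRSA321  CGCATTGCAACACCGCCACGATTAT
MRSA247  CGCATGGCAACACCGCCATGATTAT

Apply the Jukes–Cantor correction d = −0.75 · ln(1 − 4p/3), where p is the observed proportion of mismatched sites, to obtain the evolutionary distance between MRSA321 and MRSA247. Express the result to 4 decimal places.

Mismatches occur at site 6 (T/G), site 19 (C/T).
p = 2/25 = 0.080000.
d = −0.75 · ln(1 − (4/3)·0.080000) = −0.75 · ln(0.893333) = −0.75 · (-0.112796) = 0.0846.

0.0846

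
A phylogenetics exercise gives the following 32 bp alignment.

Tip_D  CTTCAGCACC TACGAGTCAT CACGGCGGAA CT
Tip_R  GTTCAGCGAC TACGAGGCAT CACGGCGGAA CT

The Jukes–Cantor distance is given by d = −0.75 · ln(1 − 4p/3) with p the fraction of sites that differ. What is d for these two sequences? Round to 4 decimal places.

0.1367

The sequences differ at positions 1 (C/G), 8 (A/G), 9 (C/A), 17 (T/G).
p = 4/32 = 0.125000.
d = −0.75 · ln(1 − (4/3)·0.125000) = −0.75 · ln(0.833333) = −0.75 · (-0.182322) = 0.1367.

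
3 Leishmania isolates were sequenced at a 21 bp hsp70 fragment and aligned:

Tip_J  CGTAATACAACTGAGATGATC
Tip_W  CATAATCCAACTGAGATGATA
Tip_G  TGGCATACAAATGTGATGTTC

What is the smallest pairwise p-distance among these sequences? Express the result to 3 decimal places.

Pairwise Hamming distances:
  Tip_J vs Tip_W: 3
  Tip_J vs Tip_G: 6
  Tip_W vs Tip_G: 9
The smallest is 3 mismatches, between Tip_J and Tip_W; p = 3/21 = 0.143.

0.143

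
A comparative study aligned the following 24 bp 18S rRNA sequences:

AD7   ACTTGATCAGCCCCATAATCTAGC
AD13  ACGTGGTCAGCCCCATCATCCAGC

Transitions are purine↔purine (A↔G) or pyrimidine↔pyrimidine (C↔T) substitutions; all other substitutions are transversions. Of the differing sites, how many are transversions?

2

The sequences differ at positions 3 (T/G, transversion), 6 (A/G, transition), 17 (A/C, transversion), 21 (T/C, transition).
Of the 4 differences, 2 transitions and 2 transversions, so the answer is 2.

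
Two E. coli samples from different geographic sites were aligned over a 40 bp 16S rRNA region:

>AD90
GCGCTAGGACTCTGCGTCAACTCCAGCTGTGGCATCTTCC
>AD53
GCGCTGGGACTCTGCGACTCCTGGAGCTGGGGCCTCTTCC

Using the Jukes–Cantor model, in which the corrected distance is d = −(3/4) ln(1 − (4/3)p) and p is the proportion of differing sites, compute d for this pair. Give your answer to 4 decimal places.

Differing sites — 6:A/G; 17:T/A; 19:A/T; 20:A/C; 23:C/G; 24:C/G; 30:T/G; 34:A/C.
p = 8/40 = 0.200000.
d = −0.75 · ln(1 − (4/3)·0.200000) = −0.75 · ln(0.733333) = −0.75 · (-0.310155) = 0.2326.

0.2326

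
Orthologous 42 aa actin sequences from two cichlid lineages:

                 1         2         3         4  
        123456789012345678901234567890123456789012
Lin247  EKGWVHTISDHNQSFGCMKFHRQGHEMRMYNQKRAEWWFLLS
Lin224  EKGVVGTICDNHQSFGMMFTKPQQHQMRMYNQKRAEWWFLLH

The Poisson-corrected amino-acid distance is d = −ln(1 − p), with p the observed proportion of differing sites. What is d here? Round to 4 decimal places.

Differing sites — 4:W/V; 6:H/G; 9:S/C; 11:H/N; 12:N/H; 17:C/M; 19:K/F; 20:F/T; 21:H/K; 22:R/P; 24:G/Q; 26:E/Q; 42:S/H.
p = 13/42 = 0.309524.
d = −ln(1 − 0.309524) = −ln(0.690476) = 0.3704.

0.3704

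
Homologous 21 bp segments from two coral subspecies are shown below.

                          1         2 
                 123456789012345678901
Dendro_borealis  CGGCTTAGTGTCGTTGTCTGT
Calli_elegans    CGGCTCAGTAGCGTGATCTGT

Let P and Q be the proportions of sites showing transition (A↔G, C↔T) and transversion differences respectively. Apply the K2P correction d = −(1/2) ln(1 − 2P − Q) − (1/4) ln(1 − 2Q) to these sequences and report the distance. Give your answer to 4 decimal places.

Differing sites — 6:T/C (Ti); 10:G/A (Ti); 11:T/G (Tv); 15:T/G (Tv); 16:G/A (Ti).
Of the 5 differences, 3 transitions and 2 transversions over 21 sites: P = 3/21 = 0.142857, Q = 2/21 = 0.095238.
d = −0.5·ln(0.619048) − 0.25·ln(0.809524) = −0.5·(-0.479572) − 0.25·(-0.211309) = 0.2926.

0.2926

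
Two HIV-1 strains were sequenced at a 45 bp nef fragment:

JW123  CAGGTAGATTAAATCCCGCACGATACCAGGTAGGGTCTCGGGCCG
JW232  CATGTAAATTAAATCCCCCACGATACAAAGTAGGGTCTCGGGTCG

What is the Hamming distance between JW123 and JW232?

Mismatches occur at site 3 (G↔T), site 7 (G↔A), site 18 (G↔C), site 27 (C↔A), site 29 (G↔A), site 43 (C↔T).
That gives 6 mismatches out of 45 aligned sites, so the Hamming distance is 6.

6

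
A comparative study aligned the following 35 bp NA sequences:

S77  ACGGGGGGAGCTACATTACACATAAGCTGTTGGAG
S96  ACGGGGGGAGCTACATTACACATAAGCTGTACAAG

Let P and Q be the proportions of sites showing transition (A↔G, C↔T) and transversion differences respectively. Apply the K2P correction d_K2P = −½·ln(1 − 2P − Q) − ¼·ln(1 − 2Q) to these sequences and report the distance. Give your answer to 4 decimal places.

0.0910

Differing sites — 31:T/A (Tv); 32:G/C (Tv); 33:G/A (Ti).
Of the 3 differences, 1 transition and 2 transversions over 35 sites: P = 1/35 = 0.028571, Q = 2/35 = 0.057143.
d = −0.5·ln(0.885715) − 0.25·ln(0.885714) = −0.5·(-0.121360) − 0.25·(-0.121361) = 0.0910.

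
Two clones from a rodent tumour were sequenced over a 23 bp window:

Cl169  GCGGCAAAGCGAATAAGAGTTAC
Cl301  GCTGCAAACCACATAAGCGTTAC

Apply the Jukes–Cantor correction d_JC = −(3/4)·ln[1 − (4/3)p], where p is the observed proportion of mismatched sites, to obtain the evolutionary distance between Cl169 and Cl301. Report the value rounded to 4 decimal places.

0.2567

Mismatches occur at site 3 (G/T), site 9 (G/C), site 11 (G/A), site 12 (A/C), site 18 (A/C).
p = 5/23 = 0.217391.
d = −0.75 · ln(1 − (4/3)·0.217391) = −0.75 · ln(0.710145) = −0.75 · (-0.342286) = 0.2567.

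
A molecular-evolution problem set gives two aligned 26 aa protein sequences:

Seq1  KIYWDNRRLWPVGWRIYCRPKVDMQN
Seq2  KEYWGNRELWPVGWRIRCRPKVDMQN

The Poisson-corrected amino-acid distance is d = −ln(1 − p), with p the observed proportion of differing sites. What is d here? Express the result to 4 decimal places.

The sequences differ at positions 2 (I/E), 5 (D/G), 8 (R/E), 17 (Y/R).
p = 4/26 = 0.153846.
d = −ln(1 − 0.153846) = −ln(0.846154) = 0.1671.

0.1671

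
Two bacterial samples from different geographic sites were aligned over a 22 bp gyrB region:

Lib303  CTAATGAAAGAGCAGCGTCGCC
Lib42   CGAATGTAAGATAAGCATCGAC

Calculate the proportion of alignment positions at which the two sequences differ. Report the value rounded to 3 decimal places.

The sequences differ at positions 2 (T/G), 7 (A/T), 12 (G/T), 13 (C/A), 17 (G/A), 21 (C/A).
There are 6 differences over 22 sites, so p = 6/22 = 0.273.

0.273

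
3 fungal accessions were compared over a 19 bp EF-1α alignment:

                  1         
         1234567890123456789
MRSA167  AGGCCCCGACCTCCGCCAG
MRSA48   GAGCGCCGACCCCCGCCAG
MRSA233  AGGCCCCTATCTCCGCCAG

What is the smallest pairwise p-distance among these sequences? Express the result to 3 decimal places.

0.105

Pairwise Hamming distances:
  MRSA167 vs MRSA48: 4
  MRSA167 vs MRSA233: 2
  MRSA48 vs MRSA233: 6
The smallest is 2 mismatches, between MRSA167 and MRSA233; p = 2/19 = 0.105.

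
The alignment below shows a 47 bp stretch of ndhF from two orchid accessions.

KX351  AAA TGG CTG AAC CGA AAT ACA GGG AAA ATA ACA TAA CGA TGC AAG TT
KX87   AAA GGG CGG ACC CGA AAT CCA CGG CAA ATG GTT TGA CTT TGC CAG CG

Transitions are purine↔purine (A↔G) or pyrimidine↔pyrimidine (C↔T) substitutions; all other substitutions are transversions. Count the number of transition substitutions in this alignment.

Mismatches occur at site 4 (T↔G, transversion), site 8 (T↔G, transversion), site 11 (A↔C, transversion), site 19 (A↔C, transversion), site 22 (G↔C, transversion), site 25 (A↔C, transversion), site 30 (A↔G, transition), site 31 (A↔G, transition), site 32 (C↔T, transition), site 33 (A↔T, transversion), site 35 (A↔G, transition), site 38 (G↔T, transversion), site 39 (A↔T, transversion), site 43 (A↔C, transversion), site 46 (T↔C, transition), site 47 (T↔G, transversion).
Of the 16 differences, 5 transitions and 11 transversions, so the answer is 5.

5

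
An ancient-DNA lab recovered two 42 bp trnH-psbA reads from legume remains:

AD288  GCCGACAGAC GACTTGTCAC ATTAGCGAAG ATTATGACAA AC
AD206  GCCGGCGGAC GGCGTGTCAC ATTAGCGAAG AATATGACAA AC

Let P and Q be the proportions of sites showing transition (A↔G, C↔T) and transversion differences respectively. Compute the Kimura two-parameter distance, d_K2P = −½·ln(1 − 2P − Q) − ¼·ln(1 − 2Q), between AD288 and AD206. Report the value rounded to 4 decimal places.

0.1307

The sequences differ at positions 5 (A/G, transition), 7 (A/G, transition), 12 (A/G, transition), 14 (T/G, transversion), 32 (T/A, transversion).
Of the 5 differences, 3 transitions and 2 transversions over 42 sites: P = 3/42 = 0.071429, Q = 2/42 = 0.047619.
d = −0.5·ln(0.809523) − 0.25·ln(0.904762) = −0.5·(-0.211310) − 0.25·(-0.100083) = 0.1307.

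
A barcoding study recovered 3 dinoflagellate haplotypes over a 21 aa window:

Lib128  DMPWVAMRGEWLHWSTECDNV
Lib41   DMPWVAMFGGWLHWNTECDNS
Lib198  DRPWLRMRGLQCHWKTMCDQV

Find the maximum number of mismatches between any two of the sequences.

Pairwise Hamming distances:
  Lib128 vs Lib41: 4
  Lib128 vs Lib198: 9
  Lib41 vs Lib198: 11
The largest is 11, between Lib41 and Lib198.

11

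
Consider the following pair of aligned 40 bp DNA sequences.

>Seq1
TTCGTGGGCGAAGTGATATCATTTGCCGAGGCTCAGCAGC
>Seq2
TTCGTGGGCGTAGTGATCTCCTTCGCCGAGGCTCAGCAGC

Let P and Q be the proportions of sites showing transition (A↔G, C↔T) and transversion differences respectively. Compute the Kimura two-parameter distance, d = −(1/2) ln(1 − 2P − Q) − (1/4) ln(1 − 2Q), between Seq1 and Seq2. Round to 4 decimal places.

0.1074

The sequences differ at positions 11 (A/T, transversion), 18 (A/C, transversion), 21 (A/C, transversion), 24 (T/C, transition).
Of the 4 differences, 1 transition and 3 transversions over 40 sites: P = 1/40 = 0.025000, Q = 3/40 = 0.075000.
d = −0.5·ln(0.875000) − 0.25·ln(0.850000) = −0.5·(-0.133531) − 0.25·(-0.162519) = 0.1074.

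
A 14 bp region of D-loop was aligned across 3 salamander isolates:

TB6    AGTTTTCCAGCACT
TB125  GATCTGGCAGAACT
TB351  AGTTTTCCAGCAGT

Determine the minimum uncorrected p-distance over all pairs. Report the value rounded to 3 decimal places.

Pairwise Hamming distances:
  TB6 vs TB125: 6
  TB6 vs TB351: 1
  TB125 vs TB351: 7
The smallest is 1 mismatch, between TB6 and TB351; p = 1/14 = 0.071.

0.071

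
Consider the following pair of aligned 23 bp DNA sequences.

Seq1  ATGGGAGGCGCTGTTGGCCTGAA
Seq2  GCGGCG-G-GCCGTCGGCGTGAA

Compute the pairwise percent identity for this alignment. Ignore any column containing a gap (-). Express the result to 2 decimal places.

66.67%

Excluding the 2 gap columns leaves 21 comparable sites.
Differing sites — 1:A/G; 2:T/C; 5:G/C; 6:A/G; 12:T/C; 15:T/C; 19:C/G.
14 of the 21 comparable sites match, so the percent identity is 14/21 × 100 = 66.67%.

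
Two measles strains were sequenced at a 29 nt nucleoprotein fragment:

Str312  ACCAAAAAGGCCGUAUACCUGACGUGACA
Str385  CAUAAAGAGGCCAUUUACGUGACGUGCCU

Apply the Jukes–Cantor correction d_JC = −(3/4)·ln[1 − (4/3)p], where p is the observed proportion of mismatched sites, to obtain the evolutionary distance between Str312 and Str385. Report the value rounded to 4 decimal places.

The sequences differ at positions 1 (A/C), 2 (C/A), 3 (C/U), 7 (A/G), 13 (G/A), 15 (A/U), 19 (C/G), 27 (A/C), 29 (A/U).
p = 9/29 = 0.310345.
d = −0.75 · ln(1 − (4/3)·0.310345) = −0.75 · ln(0.586207) = −0.75 · (-0.534082) = 0.4006.

0.4006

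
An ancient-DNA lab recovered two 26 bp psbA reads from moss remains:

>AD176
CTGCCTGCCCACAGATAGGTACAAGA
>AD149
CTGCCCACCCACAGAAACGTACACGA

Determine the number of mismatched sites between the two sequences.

5

Mismatches occur at site 6 (T/C), site 7 (G/A), site 16 (T/A), site 18 (G/C), site 24 (A/C).
That gives 5 mismatches out of 26 aligned sites, so the Hamming distance is 5.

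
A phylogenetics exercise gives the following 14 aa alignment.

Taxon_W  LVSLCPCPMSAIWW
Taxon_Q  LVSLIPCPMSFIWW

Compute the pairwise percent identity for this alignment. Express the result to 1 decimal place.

The sequences differ at positions 5 (C/I), 11 (A/F).
12 of the 14 sites match, so the percent identity is 12/14 × 100 = 85.7%.

85.7%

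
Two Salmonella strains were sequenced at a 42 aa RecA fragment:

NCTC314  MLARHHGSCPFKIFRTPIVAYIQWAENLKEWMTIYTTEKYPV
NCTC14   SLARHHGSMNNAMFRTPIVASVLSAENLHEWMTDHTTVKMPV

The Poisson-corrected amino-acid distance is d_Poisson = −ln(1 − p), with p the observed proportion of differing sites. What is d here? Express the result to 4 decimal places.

Differing sites — 1:M/S; 9:C/M; 10:P/N; 11:F/N; 12:K/A; 13:I/M; 21:Y/S; 22:I/V; 23:Q/L; 24:W/S; 29:K/H; 34:I/D; 35:Y/H; 38:E/V; 40:Y/M.
p = 15/42 = 0.357143.
d = −ln(1 − 0.357143) = −ln(0.642857) = 0.4418.

0.4418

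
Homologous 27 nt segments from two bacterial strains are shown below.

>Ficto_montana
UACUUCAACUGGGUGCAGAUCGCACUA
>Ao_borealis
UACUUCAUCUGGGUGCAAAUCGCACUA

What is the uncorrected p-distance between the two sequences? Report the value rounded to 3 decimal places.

0.074

Differing sites — 8:A/U; 18:G/A.
There are 2 differences over 27 sites, so p = 2/27 = 0.074.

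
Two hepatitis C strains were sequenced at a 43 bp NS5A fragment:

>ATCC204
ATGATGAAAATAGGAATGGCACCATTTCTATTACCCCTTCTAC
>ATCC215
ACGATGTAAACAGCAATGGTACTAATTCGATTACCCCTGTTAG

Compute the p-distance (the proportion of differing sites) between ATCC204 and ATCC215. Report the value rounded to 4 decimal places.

The sequences differ at positions 2 (T/C), 7 (A/T), 11 (T/C), 14 (G/C), 20 (C/T), 23 (C/T), 25 (T/A), 29 (T/G), 39 (T/G), 40 (C/T), 43 (C/G).
There are 11 differences over 43 sites, so p = 11/43 = 0.2558.

0.2558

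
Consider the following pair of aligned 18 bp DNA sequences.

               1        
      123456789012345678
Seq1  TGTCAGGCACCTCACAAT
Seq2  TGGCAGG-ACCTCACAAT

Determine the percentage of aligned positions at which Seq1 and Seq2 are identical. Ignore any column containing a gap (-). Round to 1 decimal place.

Excluding the 1 gap column leaves 17 comparable sites.
Differing sites — 3:T/G.
16 of the 17 comparable sites match, so the percent identity is 16/17 × 100 = 94.1%.

94.1%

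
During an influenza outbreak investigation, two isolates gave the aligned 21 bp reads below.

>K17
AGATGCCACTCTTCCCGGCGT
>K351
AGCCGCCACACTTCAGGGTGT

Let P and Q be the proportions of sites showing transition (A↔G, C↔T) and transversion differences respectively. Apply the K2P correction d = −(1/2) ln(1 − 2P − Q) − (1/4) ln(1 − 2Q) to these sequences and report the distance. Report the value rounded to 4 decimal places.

0.3597

Differing sites — 3:A/C (Tv); 4:T/C (Ti); 10:T/A (Tv); 15:C/A (Tv); 16:C/G (Tv); 19:C/T (Ti).
Of the 6 differences, 2 transitions and 4 transversions over 21 sites: P = 2/21 = 0.095238, Q = 4/21 = 0.190476.
d = −0.5·ln(0.619048) − 0.25·ln(0.619048) = −0.5·(-0.479572) − 0.25·(-0.479572) = 0.3597.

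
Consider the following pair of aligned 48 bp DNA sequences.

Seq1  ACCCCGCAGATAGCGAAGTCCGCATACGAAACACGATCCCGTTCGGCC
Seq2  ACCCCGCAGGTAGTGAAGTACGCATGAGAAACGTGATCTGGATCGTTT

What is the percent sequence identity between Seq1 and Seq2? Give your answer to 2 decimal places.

72.92%

Differing sites — 10:A/G; 14:C/T; 20:C/A; 26:A/G; 27:C/A; 33:A/G; 34:C/T; 39:C/T; 40:C/G; 42:T/A; 46:G/T; 47:C/T; 48:C/T.
35 of the 48 sites match, so the percent identity is 35/48 × 100 = 72.92%.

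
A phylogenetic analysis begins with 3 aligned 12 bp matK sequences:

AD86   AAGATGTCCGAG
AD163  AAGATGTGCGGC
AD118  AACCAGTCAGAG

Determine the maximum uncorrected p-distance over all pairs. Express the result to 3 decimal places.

0.583

Pairwise Hamming distances:
  AD86 vs AD163: 3
  AD86 vs AD118: 4
  AD163 vs AD118: 7
The largest is 7 mismatches, between AD163 and AD118; p = 7/12 = 0.583.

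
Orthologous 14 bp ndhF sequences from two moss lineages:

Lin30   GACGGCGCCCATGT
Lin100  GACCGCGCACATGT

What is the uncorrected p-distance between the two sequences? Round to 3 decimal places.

The sequences differ at positions 4 (G/C), 9 (C/A).
There are 2 differences over 14 sites, so p = 2/14 = 0.143.

0.143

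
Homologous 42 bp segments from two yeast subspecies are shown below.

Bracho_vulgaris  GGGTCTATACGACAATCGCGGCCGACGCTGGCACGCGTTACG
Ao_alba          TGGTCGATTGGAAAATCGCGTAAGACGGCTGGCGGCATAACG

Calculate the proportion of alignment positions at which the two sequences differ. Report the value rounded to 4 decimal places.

Mismatches occur at site 1 (G/T), site 6 (T/G), site 9 (A/T), site 10 (C/G), site 13 (C/A), site 21 (G/T), site 22 (C/A), site 23 (C/A), site 28 (C/G), site 29 (T/C), site 30 (G/T), site 32 (C/G), site 33 (A/C), site 34 (C/G), site 37 (G/A), site 39 (T/A).
There are 16 differences over 42 sites, so p = 16/42 = 0.3810.

0.3810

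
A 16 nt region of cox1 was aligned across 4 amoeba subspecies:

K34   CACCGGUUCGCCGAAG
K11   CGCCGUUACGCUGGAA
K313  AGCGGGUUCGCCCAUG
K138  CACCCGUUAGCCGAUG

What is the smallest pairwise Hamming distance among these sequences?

Pairwise Hamming distances:
  K34 vs K11: 6
  K34 vs K313: 5
  K34 vs K138: 3
  K11 vs K313: 9
  K11 vs K138: 9
  K313 vs K138: 6
The smallest is 3, between K34 and K138.

3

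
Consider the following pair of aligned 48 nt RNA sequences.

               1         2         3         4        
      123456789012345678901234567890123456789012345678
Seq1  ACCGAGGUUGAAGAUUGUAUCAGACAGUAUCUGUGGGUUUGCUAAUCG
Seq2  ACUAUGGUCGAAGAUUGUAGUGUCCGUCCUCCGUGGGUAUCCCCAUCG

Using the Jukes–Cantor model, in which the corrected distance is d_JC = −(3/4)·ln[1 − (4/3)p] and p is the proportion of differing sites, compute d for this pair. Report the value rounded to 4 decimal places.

0.5199

The sequences differ at positions 3 (C/U), 4 (G/A), 5 (A/U), 9 (U/C), 20 (U/G), 21 (C/U), 22 (A/G), 23 (G/U), 24 (A/C), 26 (A/G), 27 (G/U), 28 (U/C), 29 (A/C), 32 (U/C), 39 (U/A), 41 (G/C), 43 (U/C), 44 (A/C).
p = 18/48 = 0.375000.
d = −0.75 · ln(1 − (4/3)·0.375000) = −0.75 · ln(0.500000) = −0.75 · (-0.693147) = 0.5199.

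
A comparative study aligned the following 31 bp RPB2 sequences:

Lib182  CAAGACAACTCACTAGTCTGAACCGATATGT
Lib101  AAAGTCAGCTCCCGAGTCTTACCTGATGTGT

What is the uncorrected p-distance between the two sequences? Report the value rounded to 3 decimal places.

Mismatches occur at site 1 (C/A), site 5 (A/T), site 8 (A/G), site 12 (A/C), site 14 (T/G), site 20 (G/T), site 22 (A/C), site 24 (C/T), site 28 (A/G).
There are 9 differences over 31 sites, so p = 9/31 = 0.290.

0.290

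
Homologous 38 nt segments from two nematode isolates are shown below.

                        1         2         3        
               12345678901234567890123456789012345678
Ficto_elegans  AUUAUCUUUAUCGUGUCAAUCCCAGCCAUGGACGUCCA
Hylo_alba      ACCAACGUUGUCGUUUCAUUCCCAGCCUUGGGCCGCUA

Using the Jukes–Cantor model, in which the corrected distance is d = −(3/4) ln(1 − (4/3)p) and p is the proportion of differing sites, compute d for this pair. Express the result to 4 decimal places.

0.4099

Mismatches occur at site 2 (U↔C), site 3 (U↔C), site 5 (U↔A), site 7 (U↔G), site 10 (A↔G), site 15 (G↔U), site 19 (A↔U), site 28 (A↔U), site 32 (A↔G), site 34 (G↔C), site 35 (U↔G), site 37 (C↔U).
p = 12/38 = 0.315789.
d = −0.75 · ln(1 − (4/3)·0.315789) = −0.75 · ln(0.578948) = −0.75 · (-0.546543) = 0.4099.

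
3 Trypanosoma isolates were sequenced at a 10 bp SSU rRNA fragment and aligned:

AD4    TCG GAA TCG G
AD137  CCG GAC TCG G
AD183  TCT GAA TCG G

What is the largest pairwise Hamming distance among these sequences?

3

Pairwise Hamming distances:
  AD4 vs AD137: 2
  AD4 vs AD183: 1
  AD137 vs AD183: 3
The largest is 3, between AD137 and AD183.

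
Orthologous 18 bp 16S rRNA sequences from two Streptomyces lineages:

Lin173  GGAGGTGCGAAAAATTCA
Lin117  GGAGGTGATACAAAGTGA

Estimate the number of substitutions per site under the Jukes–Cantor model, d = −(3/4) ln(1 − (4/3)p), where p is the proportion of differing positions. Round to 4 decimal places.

The sequences differ at positions 8 (C/A), 9 (G/T), 11 (A/C), 15 (T/G), 17 (C/G).
p = 5/18 = 0.277778.
d = −0.75 · ln(1 − (4/3)·0.277778) = −0.75 · ln(0.629629) = −0.75 · (-0.462625) = 0.3470.

0.3470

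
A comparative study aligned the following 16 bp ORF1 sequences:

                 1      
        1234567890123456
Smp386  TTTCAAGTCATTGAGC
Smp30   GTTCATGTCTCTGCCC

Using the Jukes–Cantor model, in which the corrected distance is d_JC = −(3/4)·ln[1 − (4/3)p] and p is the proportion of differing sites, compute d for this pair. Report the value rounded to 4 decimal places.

Differing sites — 1:T/G; 6:A/T; 10:A/T; 11:T/C; 14:A/C; 15:G/C.
p = 6/16 = 0.375000.
d = −0.75 · ln(1 − (4/3)·0.375000) = −0.75 · ln(0.500000) = −0.75 · (-0.693147) = 0.5199.

0.5199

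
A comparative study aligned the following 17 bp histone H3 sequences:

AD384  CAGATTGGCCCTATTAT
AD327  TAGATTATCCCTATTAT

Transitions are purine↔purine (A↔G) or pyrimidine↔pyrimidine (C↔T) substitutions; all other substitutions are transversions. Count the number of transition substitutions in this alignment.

Differing sites — 1:C/T (Ti); 7:G/A (Ti); 8:G/T (Tv).
Of the 3 differences, 2 transitions and 1 transversion, so the answer is 2.

2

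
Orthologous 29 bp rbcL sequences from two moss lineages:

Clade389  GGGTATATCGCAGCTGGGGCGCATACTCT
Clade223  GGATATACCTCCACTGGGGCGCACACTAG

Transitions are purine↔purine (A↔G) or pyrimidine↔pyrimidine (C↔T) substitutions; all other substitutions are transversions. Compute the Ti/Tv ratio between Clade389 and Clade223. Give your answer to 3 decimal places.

The sequences differ at positions 3 (G/A, transition), 8 (T/C, transition), 10 (G/T, transversion), 12 (A/C, transversion), 13 (G/A, transition), 24 (T/C, transition), 28 (C/A, transversion), 29 (T/G, transversion).
Of the 8 differences, 4 transitions and 4 transversions, so Ti/Tv = 4/4 = 1.000.

1.000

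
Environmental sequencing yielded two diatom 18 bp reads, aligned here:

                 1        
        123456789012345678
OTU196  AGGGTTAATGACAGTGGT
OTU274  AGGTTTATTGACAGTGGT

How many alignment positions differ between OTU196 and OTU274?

2

The sequences differ at positions 4 (G/T), 8 (A/T).
That gives 2 mismatches out of 18 aligned sites, so the Hamming distance is 2.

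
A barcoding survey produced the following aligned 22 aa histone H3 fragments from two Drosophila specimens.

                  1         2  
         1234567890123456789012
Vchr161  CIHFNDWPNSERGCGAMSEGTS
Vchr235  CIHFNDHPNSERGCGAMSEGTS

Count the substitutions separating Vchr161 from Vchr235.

1

Differing sites — 7:W/H.
That gives 1 mismatch out of 22 aligned sites, so the Hamming distance is 1.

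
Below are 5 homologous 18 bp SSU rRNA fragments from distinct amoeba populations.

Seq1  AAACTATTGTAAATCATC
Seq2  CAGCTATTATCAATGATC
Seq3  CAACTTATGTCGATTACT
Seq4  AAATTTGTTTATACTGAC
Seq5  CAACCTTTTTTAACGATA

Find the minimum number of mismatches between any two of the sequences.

5

Pairwise Hamming distances:
  Seq1 vs Seq2: 5
  Seq1 vs Seq3: 8
  Seq1 vs Seq4: 9
  Seq1 vs Seq5: 8
  Seq2 vs Seq3: 8
  Seq2 vs Seq4: 12
  Seq2 vs Seq5: 7
  Seq3 vs Seq4: 10
  Seq3 vs Seq5: 9
  Seq4 vs Seq5: 10
The smallest is 5, between Seq1 and Seq2.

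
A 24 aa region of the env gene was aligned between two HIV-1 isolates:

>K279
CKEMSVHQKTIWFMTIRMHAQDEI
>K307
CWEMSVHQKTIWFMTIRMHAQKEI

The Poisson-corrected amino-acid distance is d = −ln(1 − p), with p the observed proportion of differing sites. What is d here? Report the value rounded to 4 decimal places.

The sequences differ at positions 2 (K/W), 22 (D/K).
p = 2/24 = 0.083333.
d = −ln(1 − 0.083333) = −ln(0.916667) = 0.0870.

0.0870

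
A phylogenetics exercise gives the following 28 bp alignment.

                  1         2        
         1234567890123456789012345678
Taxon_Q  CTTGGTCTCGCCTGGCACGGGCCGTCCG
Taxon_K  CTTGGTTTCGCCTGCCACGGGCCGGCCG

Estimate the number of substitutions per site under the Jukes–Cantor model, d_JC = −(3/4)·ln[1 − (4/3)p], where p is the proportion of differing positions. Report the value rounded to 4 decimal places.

0.1156

Mismatches occur at site 7 (C→T), site 15 (G→C), site 25 (T→G).
p = 3/28 = 0.107143.
d = −0.75 · ln(1 − (4/3)·0.107143) = −0.75 · ln(0.857143) = −0.75 · (-0.154151) = 0.1156.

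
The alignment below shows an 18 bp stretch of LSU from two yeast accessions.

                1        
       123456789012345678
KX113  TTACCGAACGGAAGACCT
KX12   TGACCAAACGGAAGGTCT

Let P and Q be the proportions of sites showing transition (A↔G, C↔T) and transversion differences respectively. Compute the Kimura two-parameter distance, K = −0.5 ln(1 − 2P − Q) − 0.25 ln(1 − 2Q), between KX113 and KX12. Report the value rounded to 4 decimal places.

0.2757

The sequences differ at positions 2 (T/G, transversion), 6 (G/A, transition), 15 (A/G, transition), 16 (C/T, transition).
Of the 4 differences, 3 transitions and 1 transversion over 18 sites: P = 3/18 = 0.166667, Q = 1/18 = 0.055556.
d = −0.5·ln(0.611110) − 0.25·ln(0.888888) = −0.5·(-0.492478) − 0.25·(-0.117784) = 0.2757.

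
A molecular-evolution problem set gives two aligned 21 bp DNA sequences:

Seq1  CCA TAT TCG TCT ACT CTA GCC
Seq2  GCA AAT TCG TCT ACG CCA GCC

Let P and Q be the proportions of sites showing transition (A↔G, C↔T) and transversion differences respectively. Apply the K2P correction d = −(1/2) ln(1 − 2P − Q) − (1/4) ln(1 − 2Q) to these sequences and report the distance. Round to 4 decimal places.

Mismatches occur at site 1 (C↔G, transversion), site 4 (T↔A, transversion), site 15 (T↔G, transversion), site 17 (T↔C, transition).
Of the 4 differences, 1 transition and 3 transversions over 21 sites: P = 1/21 = 0.047619, Q = 3/21 = 0.142857.
d = −0.5·ln(0.761905) − 0.25·ln(0.714286) = −0.5·(-0.271933) − 0.25·(-0.336472) = 0.2201.

0.2201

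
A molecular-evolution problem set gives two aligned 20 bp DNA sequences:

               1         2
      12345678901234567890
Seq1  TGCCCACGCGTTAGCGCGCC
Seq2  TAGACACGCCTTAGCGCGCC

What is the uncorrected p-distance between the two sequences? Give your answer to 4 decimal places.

0.2000

Mismatches occur at site 2 (G↔A), site 3 (C↔G), site 4 (C↔A), site 10 (G↔C).
There are 4 differences over 20 sites, so p = 4/20 = 0.2000.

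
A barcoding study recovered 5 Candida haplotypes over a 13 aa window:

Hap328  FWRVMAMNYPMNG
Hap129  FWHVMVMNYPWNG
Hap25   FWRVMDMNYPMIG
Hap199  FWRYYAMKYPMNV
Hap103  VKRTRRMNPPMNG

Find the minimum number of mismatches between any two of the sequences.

2

Pairwise Hamming distances:
  Hap328 vs Hap129: 3
  Hap328 vs Hap25: 2
  Hap328 vs Hap199: 4
  Hap328 vs Hap103: 6
  Hap129 vs Hap25: 4
  Hap129 vs Hap199: 7
  Hap129 vs Hap103: 8
  Hap25 vs Hap199: 6
  Hap25 vs Hap103: 7
  Hap199 vs Hap103: 8
The smallest is 2, between Hap328 and Hap25.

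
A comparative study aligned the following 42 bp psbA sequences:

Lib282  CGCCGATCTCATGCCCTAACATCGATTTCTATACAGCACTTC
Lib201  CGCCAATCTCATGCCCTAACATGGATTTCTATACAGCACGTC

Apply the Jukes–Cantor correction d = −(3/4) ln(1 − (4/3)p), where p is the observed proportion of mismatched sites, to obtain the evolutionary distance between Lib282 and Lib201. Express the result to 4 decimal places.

0.0751

Mismatches occur at site 5 (G→A), site 23 (C→G), site 40 (T→G).
p = 3/42 = 0.071429.
d = −0.75 · ln(1 − (4/3)·0.071429) = −0.75 · ln(0.904761) = −0.75 · (-0.100084) = 0.0751.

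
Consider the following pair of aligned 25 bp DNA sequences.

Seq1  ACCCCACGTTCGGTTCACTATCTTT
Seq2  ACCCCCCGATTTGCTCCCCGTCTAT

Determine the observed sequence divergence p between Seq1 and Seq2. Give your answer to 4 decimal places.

0.3600

Differing sites — 6:A/C; 9:T/A; 11:C/T; 12:G/T; 14:T/C; 17:A/C; 19:T/C; 20:A/G; 24:T/A.
There are 9 differences over 25 sites, so p = 9/25 = 0.3600.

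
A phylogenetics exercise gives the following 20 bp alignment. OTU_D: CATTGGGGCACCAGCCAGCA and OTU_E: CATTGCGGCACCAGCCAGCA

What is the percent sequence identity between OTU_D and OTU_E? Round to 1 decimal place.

Differing sites — 6:G/C.
19 of the 20 sites match, so the percent identity is 19/20 × 100 = 95.0%.

95.0%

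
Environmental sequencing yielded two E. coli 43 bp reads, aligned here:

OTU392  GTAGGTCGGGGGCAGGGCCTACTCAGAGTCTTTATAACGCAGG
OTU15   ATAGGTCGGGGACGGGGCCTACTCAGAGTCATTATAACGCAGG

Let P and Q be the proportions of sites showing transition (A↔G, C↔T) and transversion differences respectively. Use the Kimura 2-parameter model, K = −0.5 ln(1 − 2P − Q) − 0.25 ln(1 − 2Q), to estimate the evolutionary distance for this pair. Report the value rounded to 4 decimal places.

0.1007

The sequences differ at positions 1 (G/A, transition), 12 (G/A, transition), 14 (A/G, transition), 31 (T/A, transversion).
Of the 4 differences, 3 transitions and 1 transversion over 43 sites: P = 3/43 = 0.069767, Q = 1/43 = 0.023256.
d = −0.5·ln(0.837210) − 0.25·ln(0.953488) = −0.5·(-0.177680) − 0.25·(-0.047628) = 0.1007.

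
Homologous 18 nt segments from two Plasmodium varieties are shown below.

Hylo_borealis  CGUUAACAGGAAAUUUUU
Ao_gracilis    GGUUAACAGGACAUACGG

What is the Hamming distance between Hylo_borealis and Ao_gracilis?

Mismatches occur at site 1 (C/G), site 12 (A/C), site 15 (U/A), site 16 (U/C), site 17 (U/G), site 18 (U/G).
That gives 6 mismatches out of 18 aligned sites, so the Hamming distance is 6.

6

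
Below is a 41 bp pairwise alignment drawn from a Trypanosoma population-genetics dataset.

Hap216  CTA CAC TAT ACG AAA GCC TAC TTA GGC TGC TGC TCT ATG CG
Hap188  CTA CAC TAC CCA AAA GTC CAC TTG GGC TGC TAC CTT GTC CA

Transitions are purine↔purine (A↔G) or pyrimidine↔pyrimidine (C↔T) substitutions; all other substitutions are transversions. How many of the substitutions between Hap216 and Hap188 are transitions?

Mismatches occur at site 9 (T↔C, transition), site 10 (A↔C, transversion), site 12 (G↔A, transition), site 17 (C↔T, transition), site 19 (T↔C, transition), site 24 (A↔G, transition), site 32 (G↔A, transition), site 34 (T↔C, transition), site 35 (C↔T, transition), site 37 (A↔G, transition), site 39 (G↔C, transversion), site 41 (G↔A, transition).
Of the 12 differences, 10 transitions and 2 transversions, so the answer is 10.

10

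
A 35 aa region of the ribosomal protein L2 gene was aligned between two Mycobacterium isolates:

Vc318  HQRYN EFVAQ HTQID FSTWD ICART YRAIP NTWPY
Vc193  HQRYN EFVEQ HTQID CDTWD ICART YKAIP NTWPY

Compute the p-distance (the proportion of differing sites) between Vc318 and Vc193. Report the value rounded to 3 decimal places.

The sequences differ at positions 9 (A/E), 16 (F/C), 17 (S/D), 27 (R/K).
There are 4 differences over 35 sites, so p = 4/35 = 0.114.

0.114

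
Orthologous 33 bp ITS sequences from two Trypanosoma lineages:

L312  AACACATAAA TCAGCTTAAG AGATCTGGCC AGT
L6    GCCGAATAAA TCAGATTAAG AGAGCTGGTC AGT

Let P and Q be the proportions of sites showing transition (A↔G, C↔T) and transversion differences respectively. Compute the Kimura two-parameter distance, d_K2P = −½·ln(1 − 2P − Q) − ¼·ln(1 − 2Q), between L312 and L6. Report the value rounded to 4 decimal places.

Mismatches occur at site 1 (A/G, transition), site 2 (A/C, transversion), site 4 (A/G, transition), site 5 (C/A, transversion), site 15 (C/A, transversion), site 24 (T/G, transversion), site 29 (C/T, transition).
Of the 7 differences, 3 transitions and 4 transversions over 33 sites: P = 3/33 = 0.090909, Q = 4/33 = 0.121212.
d = −0.5·ln(0.696970) − 0.25·ln(0.757576) = −0.5·(-0.361013) − 0.25·(-0.277631) = 0.2499.

0.2499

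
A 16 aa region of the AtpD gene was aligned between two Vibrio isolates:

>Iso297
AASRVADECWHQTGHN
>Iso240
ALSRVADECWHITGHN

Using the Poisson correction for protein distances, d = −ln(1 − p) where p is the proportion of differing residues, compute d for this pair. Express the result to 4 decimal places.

0.1335

Mismatches occur at site 2 (A↔L), site 12 (Q↔I).
p = 2/16 = 0.125000.
d = −ln(1 − 0.125000) = −ln(0.875000) = 0.1335.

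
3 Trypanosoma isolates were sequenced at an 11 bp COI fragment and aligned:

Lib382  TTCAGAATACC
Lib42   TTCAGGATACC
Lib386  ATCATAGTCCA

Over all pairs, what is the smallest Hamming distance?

1

Pairwise Hamming distances:
  Lib382 vs Lib42: 1
  Lib382 vs Lib386: 5
  Lib42 vs Lib386: 6
The smallest is 1, between Lib382 and Lib42.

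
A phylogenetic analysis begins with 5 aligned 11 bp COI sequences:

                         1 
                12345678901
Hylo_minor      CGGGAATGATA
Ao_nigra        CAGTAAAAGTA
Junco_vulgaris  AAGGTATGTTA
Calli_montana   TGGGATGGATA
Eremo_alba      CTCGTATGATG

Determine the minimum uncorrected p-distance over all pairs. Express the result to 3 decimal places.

Pairwise Hamming distances:
  Hylo_minor vs Ao_nigra: 5
  Hylo_minor vs Junco_vulgaris: 4
  Hylo_minor vs Calli_montana: 3
  Hylo_minor vs Eremo_alba: 4
  Ao_nigra vs Junco_vulgaris: 6
  Ao_nigra vs Calli_montana: 7
  Ao_nigra vs Eremo_alba: 8
  Junco_vulgaris vs Calli_montana: 6
  Junco_vulgaris vs Eremo_alba: 5
  Calli_montana vs Eremo_alba: 7
The smallest is 3 mismatches, between Hylo_minor and Calli_montana; p = 3/11 = 0.273.

0.273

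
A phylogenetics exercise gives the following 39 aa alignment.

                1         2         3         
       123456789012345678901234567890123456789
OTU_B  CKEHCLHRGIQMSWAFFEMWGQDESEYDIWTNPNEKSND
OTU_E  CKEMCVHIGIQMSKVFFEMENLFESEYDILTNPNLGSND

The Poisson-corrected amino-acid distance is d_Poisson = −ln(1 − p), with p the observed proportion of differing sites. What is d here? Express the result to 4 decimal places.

0.3677

The sequences differ at positions 4 (H/M), 6 (L/V), 8 (R/I), 14 (W/K), 15 (A/V), 20 (W/E), 21 (G/N), 22 (Q/L), 23 (D/F), 30 (W/L), 35 (E/L), 36 (K/G).
p = 12/39 = 0.307692.
d = −ln(1 − 0.307692) = −ln(0.692308) = 0.3677.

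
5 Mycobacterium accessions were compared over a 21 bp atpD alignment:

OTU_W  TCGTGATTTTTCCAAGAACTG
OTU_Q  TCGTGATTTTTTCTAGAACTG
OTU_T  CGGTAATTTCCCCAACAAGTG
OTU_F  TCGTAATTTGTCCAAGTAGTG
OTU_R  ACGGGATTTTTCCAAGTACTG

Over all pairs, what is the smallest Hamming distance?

Pairwise Hamming distances:
  OTU_W vs OTU_Q: 2
  OTU_W vs OTU_T: 7
  OTU_W vs OTU_F: 4
  OTU_W vs OTU_R: 3
  OTU_Q vs OTU_T: 9
  OTU_Q vs OTU_F: 6
  OTU_Q vs OTU_R: 5
  OTU_T vs OTU_F: 6
  OTU_T vs OTU_R: 9
  OTU_F vs OTU_R: 5
The smallest is 2, between OTU_W and OTU_Q.

2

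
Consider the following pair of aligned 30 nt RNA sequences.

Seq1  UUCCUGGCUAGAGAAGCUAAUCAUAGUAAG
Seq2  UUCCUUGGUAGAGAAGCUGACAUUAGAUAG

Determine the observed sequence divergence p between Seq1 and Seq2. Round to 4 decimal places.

Differing sites — 6:G/U; 8:C/G; 19:A/G; 21:U/C; 22:C/A; 23:A/U; 27:U/A; 28:A/U.
There are 8 differences over 30 sites, so p = 8/30 = 0.2667.

0.2667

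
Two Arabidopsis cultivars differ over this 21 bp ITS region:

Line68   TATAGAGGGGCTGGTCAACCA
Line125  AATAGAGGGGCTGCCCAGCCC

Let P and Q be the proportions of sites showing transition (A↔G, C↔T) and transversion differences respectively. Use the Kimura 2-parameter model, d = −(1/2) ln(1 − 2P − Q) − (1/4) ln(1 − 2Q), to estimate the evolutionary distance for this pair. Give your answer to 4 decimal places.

Differing sites — 1:T/A (Tv); 14:G/C (Tv); 15:T/C (Ti); 18:A/G (Ti); 21:A/C (Tv).
Of the 5 differences, 2 transitions and 3 transversions over 21 sites: P = 2/21 = 0.095238, Q = 3/21 = 0.142857.
d = −0.5·ln(0.666667) − 0.25·ln(0.714286) = −0.5·(-0.405465) − 0.25·(-0.336472) = 0.2869.

0.2869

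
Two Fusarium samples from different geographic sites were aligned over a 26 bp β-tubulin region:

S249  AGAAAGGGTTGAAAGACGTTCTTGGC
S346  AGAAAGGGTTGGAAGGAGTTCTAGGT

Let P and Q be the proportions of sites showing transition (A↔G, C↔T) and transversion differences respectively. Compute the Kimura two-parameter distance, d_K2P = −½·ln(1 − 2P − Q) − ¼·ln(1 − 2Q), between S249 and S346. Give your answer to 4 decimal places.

0.2256

Differing sites — 12:A/G (Ti); 16:A/G (Ti); 17:C/A (Tv); 23:T/A (Tv); 26:C/T (Ti).
Of the 5 differences, 3 transitions and 2 transversions over 26 sites: P = 3/26 = 0.115385, Q = 2/26 = 0.076923.
d = −0.5·ln(0.692307) − 0.25·ln(0.846154) = −0.5·(-0.367726) − 0.25·(-0.167054) = 0.2256.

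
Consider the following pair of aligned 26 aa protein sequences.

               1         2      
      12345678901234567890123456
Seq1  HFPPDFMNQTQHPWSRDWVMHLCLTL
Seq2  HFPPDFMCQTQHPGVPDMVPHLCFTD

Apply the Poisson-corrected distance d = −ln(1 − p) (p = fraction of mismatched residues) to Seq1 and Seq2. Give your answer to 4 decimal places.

0.3677

Mismatches occur at site 8 (N↔C), site 14 (W↔G), site 15 (S↔V), site 16 (R↔P), site 18 (W↔M), site 20 (M↔P), site 24 (L↔F), site 26 (L↔D).
p = 8/26 = 0.307692.
d = −ln(1 − 0.307692) = −ln(0.692308) = 0.3677.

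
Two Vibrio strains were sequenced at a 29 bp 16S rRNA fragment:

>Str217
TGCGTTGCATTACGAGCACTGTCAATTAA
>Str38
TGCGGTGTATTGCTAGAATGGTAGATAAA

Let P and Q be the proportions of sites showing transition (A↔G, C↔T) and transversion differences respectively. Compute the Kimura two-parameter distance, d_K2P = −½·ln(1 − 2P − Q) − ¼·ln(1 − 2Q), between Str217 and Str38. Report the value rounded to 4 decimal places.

Differing sites — 5:T/G (Tv); 8:C/T (Ti); 12:A/G (Ti); 14:G/T (Tv); 17:C/A (Tv); 19:C/T (Ti); 20:T/G (Tv); 23:C/A (Tv); 24:A/G (Ti); 27:T/A (Tv).
Of the 10 differences, 4 transitions and 6 transversions over 29 sites: P = 4/29 = 0.137931, Q = 6/29 = 0.206897.
d = −0.5·ln(0.517241) − 0.25·ln(0.586206) = −0.5·(-0.659246) − 0.25·(-0.534084) = 0.4631.

0.4631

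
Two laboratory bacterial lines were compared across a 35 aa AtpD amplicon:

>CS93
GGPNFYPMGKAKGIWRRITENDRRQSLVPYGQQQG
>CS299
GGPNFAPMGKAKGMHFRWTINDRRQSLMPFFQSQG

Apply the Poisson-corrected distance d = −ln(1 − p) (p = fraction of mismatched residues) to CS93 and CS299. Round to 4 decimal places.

Differing sites — 6:Y/A; 14:I/M; 15:W/H; 16:R/F; 18:I/W; 20:E/I; 28:V/M; 30:Y/F; 31:G/F; 33:Q/S.
p = 10/35 = 0.285714.
d = −ln(1 − 0.285714) = −ln(0.714286) = 0.3365.

0.3365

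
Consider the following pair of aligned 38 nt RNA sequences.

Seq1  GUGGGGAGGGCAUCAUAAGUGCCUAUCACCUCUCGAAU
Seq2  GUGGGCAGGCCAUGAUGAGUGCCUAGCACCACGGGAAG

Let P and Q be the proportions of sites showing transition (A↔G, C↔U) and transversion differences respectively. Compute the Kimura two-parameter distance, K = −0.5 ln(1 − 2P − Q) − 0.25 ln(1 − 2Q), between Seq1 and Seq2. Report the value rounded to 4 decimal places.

0.2893

The sequences differ at positions 6 (G/C, transversion), 10 (G/C, transversion), 14 (C/G, transversion), 17 (A/G, transition), 26 (U/G, transversion), 31 (U/A, transversion), 33 (U/G, transversion), 34 (C/G, transversion), 38 (U/G, transversion).
Of the 9 differences, 1 transition and 8 transversions over 38 sites: P = 1/38 = 0.026316, Q = 8/38 = 0.210526.
d = −0.5·ln(0.736842) − 0.25·ln(0.578948) = −0.5·(-0.305382) − 0.25·(-0.546543) = 0.2893.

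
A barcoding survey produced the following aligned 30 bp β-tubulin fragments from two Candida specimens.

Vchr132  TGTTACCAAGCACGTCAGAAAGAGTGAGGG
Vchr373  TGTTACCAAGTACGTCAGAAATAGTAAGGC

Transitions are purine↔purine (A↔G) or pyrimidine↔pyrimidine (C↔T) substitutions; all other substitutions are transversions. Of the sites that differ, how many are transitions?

2

The sequences differ at positions 11 (C/T, transition), 22 (G/T, transversion), 26 (G/A, transition), 30 (G/C, transversion).
Of the 4 differences, 2 transitions and 2 transversions, so the answer is 2.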